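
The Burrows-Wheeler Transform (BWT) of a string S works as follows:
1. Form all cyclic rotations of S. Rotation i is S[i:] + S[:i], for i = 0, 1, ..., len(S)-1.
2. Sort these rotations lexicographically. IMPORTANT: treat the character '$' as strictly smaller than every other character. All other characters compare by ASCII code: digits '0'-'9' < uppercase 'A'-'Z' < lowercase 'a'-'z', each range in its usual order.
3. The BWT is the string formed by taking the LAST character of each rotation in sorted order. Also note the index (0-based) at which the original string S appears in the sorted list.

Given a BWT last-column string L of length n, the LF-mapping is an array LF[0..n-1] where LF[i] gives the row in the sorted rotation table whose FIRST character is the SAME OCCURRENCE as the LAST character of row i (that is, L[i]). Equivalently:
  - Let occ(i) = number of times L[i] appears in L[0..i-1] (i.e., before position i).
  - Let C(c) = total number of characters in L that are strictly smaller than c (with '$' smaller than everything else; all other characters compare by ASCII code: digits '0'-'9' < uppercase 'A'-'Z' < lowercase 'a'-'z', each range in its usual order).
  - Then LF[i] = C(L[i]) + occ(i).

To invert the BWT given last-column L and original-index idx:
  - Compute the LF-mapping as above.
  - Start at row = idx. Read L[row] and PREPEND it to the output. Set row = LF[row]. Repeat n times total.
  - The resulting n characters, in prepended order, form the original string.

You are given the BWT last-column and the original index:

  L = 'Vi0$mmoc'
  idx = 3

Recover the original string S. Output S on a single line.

Answer: commi0V$

Derivation:
LF mapping: 2 4 1 0 5 6 7 3
Walk LF starting at row 3, prepending L[row]:
  step 1: row=3, L[3]='$', prepend. Next row=LF[3]=0
  step 2: row=0, L[0]='V', prepend. Next row=LF[0]=2
  step 3: row=2, L[2]='0', prepend. Next row=LF[2]=1
  step 4: row=1, L[1]='i', prepend. Next row=LF[1]=4
  step 5: row=4, L[4]='m', prepend. Next row=LF[4]=5
  step 6: row=5, L[5]='m', prepend. Next row=LF[5]=6
  step 7: row=6, L[6]='o', prepend. Next row=LF[6]=7
  step 8: row=7, L[7]='c', prepend. Next row=LF[7]=3
Reversed output: commi0V$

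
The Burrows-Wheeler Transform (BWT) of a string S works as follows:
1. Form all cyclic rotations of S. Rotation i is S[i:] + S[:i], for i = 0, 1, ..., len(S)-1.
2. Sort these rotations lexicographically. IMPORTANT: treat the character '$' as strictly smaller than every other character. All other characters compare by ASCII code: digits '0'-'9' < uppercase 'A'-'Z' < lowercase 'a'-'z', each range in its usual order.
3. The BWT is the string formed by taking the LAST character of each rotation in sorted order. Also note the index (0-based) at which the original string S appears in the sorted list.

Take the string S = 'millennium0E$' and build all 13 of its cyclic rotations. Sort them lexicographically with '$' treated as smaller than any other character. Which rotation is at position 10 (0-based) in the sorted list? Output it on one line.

All 13 rotations (rotation i = S[i:]+S[:i]):
  rot[0] = millennium0E$
  rot[1] = illennium0E$m
  rot[2] = llennium0E$mi
  rot[3] = lennium0E$mil
  rot[4] = ennium0E$mill
  rot[5] = nnium0E$mille
  rot[6] = nium0E$millen
  rot[7] = ium0E$millenn
  rot[8] = um0E$millenni
  rot[9] = m0E$millenniu
  rot[10] = 0E$millennium
  rot[11] = E$millennium0
  rot[12] = $millennium0E
Sorted (with $ < everything):
  sorted[0] = $millennium0E
  sorted[1] = 0E$millennium
  sorted[2] = E$millennium0
  sorted[3] = ennium0E$mill
  sorted[4] = illennium0E$m
  sorted[5] = ium0E$millenn
  sorted[6] = lennium0E$mil
  sorted[7] = llennium0E$mi
  sorted[8] = m0E$millenniu
  sorted[9] = millennium0E$
  sorted[10] = nium0E$millen
  sorted[11] = nnium0E$mille
  sorted[12] = um0E$millenni
sorted[10] = nium0E$millen

Answer: nium0E$millen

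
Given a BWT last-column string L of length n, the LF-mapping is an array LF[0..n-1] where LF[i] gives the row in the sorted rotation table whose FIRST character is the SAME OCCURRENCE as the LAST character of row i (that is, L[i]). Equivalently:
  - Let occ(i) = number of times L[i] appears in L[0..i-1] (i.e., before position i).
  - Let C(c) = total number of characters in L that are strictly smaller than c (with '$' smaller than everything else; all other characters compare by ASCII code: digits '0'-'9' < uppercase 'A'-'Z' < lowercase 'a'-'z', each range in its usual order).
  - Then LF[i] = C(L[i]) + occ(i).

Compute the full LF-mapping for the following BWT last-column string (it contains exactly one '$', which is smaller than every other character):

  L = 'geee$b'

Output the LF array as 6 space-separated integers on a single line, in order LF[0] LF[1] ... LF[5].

Char counts: '$':1, 'b':1, 'e':3, 'g':1
C (first-col start): C('$')=0, C('b')=1, C('e')=2, C('g')=5
L[0]='g': occ=0, LF[0]=C('g')+0=5+0=5
L[1]='e': occ=0, LF[1]=C('e')+0=2+0=2
L[2]='e': occ=1, LF[2]=C('e')+1=2+1=3
L[3]='e': occ=2, LF[3]=C('e')+2=2+2=4
L[4]='$': occ=0, LF[4]=C('$')+0=0+0=0
L[5]='b': occ=0, LF[5]=C('b')+0=1+0=1

Answer: 5 2 3 4 0 1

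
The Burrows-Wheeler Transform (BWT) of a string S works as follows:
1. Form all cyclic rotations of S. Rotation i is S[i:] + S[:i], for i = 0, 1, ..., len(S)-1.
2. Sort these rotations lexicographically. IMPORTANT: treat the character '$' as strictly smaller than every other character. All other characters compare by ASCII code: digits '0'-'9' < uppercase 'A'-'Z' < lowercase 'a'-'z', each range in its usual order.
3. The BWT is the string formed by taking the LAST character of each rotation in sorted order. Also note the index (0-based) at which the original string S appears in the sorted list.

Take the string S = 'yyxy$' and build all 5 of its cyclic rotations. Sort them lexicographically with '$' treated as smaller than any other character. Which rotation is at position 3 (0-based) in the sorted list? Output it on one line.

All 5 rotations (rotation i = S[i:]+S[:i]):
  rot[0] = yyxy$
  rot[1] = yxy$y
  rot[2] = xy$yy
  rot[3] = y$yyx
  rot[4] = $yyxy
Sorted (with $ < everything):
  sorted[0] = $yyxy
  sorted[1] = xy$yy
  sorted[2] = y$yyx
  sorted[3] = yxy$y
  sorted[4] = yyxy$
sorted[3] = yxy$y

Answer: yxy$y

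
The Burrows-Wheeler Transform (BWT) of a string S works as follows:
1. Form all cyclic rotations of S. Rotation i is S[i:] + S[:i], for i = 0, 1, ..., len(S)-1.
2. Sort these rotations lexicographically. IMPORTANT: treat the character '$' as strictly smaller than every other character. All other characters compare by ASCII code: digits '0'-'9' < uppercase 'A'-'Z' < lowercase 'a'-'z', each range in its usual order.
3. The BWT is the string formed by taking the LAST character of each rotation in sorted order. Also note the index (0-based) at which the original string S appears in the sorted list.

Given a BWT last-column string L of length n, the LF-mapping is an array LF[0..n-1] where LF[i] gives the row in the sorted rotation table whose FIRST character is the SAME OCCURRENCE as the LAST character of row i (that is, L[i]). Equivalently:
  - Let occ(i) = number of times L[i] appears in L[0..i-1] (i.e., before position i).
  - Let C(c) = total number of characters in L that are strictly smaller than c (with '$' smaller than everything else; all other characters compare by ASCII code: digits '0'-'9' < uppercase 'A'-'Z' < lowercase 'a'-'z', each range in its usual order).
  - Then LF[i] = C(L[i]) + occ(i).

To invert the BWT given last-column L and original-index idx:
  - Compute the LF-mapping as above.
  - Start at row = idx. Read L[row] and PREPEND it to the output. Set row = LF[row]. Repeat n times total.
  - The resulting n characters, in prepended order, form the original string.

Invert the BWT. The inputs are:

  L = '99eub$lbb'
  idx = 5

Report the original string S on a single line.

LF mapping: 1 2 6 8 3 0 7 4 5
Walk LF starting at row 5, prepending L[row]:
  step 1: row=5, L[5]='$', prepend. Next row=LF[5]=0
  step 2: row=0, L[0]='9', prepend. Next row=LF[0]=1
  step 3: row=1, L[1]='9', prepend. Next row=LF[1]=2
  step 4: row=2, L[2]='e', prepend. Next row=LF[2]=6
  step 5: row=6, L[6]='l', prepend. Next row=LF[6]=7
  step 6: row=7, L[7]='b', prepend. Next row=LF[7]=4
  step 7: row=4, L[4]='b', prepend. Next row=LF[4]=3
  step 8: row=3, L[3]='u', prepend. Next row=LF[3]=8
  step 9: row=8, L[8]='b', prepend. Next row=LF[8]=5
Reversed output: bubble99$

Answer: bubble99$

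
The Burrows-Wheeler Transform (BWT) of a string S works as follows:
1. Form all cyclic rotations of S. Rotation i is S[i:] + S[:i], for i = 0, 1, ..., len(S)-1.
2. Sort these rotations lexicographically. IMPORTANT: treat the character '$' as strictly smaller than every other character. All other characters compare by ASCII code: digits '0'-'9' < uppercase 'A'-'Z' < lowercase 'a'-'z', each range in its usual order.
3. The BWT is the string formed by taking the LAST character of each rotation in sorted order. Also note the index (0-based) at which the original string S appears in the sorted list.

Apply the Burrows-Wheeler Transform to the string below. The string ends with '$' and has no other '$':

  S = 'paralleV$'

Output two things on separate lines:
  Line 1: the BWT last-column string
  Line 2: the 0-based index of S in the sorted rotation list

All 9 rotations (rotation i = S[i:]+S[:i]):
  rot[0] = paralleV$
  rot[1] = aralleV$p
  rot[2] = ralleV$pa
  rot[3] = alleV$par
  rot[4] = lleV$para
  rot[5] = leV$paral
  rot[6] = eV$parall
  rot[7] = V$paralle
  rot[8] = $paralleV
Sorted (with $ < everything):
  sorted[0] = $paralleV  (last char: 'V')
  sorted[1] = V$paralle  (last char: 'e')
  sorted[2] = alleV$par  (last char: 'r')
  sorted[3] = aralleV$p  (last char: 'p')
  sorted[4] = eV$parall  (last char: 'l')
  sorted[5] = leV$paral  (last char: 'l')
  sorted[6] = lleV$para  (last char: 'a')
  sorted[7] = paralleV$  (last char: '$')
  sorted[8] = ralleV$pa  (last char: 'a')
Last column: Verplla$a
Original string S is at sorted index 7

Answer: Verplla$a
7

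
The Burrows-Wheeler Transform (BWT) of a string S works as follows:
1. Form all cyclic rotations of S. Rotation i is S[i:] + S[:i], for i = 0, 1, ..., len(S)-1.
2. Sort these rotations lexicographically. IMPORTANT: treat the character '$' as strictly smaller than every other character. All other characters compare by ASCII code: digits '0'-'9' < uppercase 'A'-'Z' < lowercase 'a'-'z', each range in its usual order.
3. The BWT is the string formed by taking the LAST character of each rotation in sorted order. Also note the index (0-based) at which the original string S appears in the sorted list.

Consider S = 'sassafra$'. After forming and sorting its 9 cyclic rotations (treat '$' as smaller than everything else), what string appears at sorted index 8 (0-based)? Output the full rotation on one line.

All 9 rotations (rotation i = S[i:]+S[:i]):
  rot[0] = sassafra$
  rot[1] = assafra$s
  rot[2] = ssafra$sa
  rot[3] = safra$sas
  rot[4] = afra$sass
  rot[5] = fra$sassa
  rot[6] = ra$sassaf
  rot[7] = a$sassafr
  rot[8] = $sassafra
Sorted (with $ < everything):
  sorted[0] = $sassafra
  sorted[1] = a$sassafr
  sorted[2] = afra$sass
  sorted[3] = assafra$s
  sorted[4] = fra$sassa
  sorted[5] = ra$sassaf
  sorted[6] = safra$sas
  sorted[7] = sassafra$
  sorted[8] = ssafra$sa
sorted[8] = ssafra$sa

Answer: ssafra$sa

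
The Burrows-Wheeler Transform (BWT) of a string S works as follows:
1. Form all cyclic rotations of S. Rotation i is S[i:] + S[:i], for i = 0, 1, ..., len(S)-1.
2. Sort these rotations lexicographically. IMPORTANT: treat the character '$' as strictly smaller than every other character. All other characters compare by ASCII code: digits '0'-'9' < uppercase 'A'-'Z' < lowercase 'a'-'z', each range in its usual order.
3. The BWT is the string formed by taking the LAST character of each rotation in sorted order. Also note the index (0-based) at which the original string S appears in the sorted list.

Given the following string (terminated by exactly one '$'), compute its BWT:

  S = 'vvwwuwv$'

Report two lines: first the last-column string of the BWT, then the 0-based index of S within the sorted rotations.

Answer: vww$vwuv
3

Derivation:
All 8 rotations (rotation i = S[i:]+S[:i]):
  rot[0] = vvwwuwv$
  rot[1] = vwwuwv$v
  rot[2] = wwuwv$vv
  rot[3] = wuwv$vvw
  rot[4] = uwv$vvww
  rot[5] = wv$vvwwu
  rot[6] = v$vvwwuw
  rot[7] = $vvwwuwv
Sorted (with $ < everything):
  sorted[0] = $vvwwuwv  (last char: 'v')
  sorted[1] = uwv$vvww  (last char: 'w')
  sorted[2] = v$vvwwuw  (last char: 'w')
  sorted[3] = vvwwuwv$  (last char: '$')
  sorted[4] = vwwuwv$v  (last char: 'v')
  sorted[5] = wuwv$vvw  (last char: 'w')
  sorted[6] = wv$vvwwu  (last char: 'u')
  sorted[7] = wwuwv$vv  (last char: 'v')
Last column: vww$vwuv
Original string S is at sorted index 3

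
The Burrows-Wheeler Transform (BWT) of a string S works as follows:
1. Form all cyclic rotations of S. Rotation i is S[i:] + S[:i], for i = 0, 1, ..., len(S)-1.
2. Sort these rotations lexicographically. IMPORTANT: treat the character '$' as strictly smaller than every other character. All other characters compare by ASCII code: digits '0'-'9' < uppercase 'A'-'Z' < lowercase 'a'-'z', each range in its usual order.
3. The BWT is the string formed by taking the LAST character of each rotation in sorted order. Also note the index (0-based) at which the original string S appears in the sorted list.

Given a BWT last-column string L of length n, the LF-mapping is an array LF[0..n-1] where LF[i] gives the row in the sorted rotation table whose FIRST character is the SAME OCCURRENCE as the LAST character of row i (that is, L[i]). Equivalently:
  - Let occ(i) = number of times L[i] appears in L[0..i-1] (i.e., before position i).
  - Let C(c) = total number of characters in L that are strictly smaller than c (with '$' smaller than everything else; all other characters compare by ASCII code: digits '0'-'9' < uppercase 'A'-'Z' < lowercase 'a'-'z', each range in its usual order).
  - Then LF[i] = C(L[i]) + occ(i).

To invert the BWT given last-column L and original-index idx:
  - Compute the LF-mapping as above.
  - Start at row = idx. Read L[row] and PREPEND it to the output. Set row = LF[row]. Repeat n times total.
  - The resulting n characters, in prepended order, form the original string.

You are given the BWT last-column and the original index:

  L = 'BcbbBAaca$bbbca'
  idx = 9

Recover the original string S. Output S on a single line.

Answer: bbbcAabBaaccbB$

Derivation:
LF mapping: 2 12 7 8 3 1 4 13 5 0 9 10 11 14 6
Walk LF starting at row 9, prepending L[row]:
  step 1: row=9, L[9]='$', prepend. Next row=LF[9]=0
  step 2: row=0, L[0]='B', prepend. Next row=LF[0]=2
  step 3: row=2, L[2]='b', prepend. Next row=LF[2]=7
  step 4: row=7, L[7]='c', prepend. Next row=LF[7]=13
  step 5: row=13, L[13]='c', prepend. Next row=LF[13]=14
  step 6: row=14, L[14]='a', prepend. Next row=LF[14]=6
  step 7: row=6, L[6]='a', prepend. Next row=LF[6]=4
  step 8: row=4, L[4]='B', prepend. Next row=LF[4]=3
  step 9: row=3, L[3]='b', prepend. Next row=LF[3]=8
  step 10: row=8, L[8]='a', prepend. Next row=LF[8]=5
  step 11: row=5, L[5]='A', prepend. Next row=LF[5]=1
  step 12: row=1, L[1]='c', prepend. Next row=LF[1]=12
  step 13: row=12, L[12]='b', prepend. Next row=LF[12]=11
  step 14: row=11, L[11]='b', prepend. Next row=LF[11]=10
  step 15: row=10, L[10]='b', prepend. Next row=LF[10]=9
Reversed output: bbbcAabBaaccbB$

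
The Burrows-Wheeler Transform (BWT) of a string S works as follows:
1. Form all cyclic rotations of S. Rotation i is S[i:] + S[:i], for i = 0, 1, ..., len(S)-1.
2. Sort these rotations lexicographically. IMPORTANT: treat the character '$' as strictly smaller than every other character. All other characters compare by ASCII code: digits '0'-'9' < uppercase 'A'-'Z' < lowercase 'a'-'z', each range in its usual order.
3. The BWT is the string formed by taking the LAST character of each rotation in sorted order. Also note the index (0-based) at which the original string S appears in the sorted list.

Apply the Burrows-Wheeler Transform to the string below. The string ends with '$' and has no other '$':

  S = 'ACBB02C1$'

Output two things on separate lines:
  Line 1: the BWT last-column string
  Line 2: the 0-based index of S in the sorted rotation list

All 9 rotations (rotation i = S[i:]+S[:i]):
  rot[0] = ACBB02C1$
  rot[1] = CBB02C1$A
  rot[2] = BB02C1$AC
  rot[3] = B02C1$ACB
  rot[4] = 02C1$ACBB
  rot[5] = 2C1$ACBB0
  rot[6] = C1$ACBB02
  rot[7] = 1$ACBB02C
  rot[8] = $ACBB02C1
Sorted (with $ < everything):
  sorted[0] = $ACBB02C1  (last char: '1')
  sorted[1] = 02C1$ACBB  (last char: 'B')
  sorted[2] = 1$ACBB02C  (last char: 'C')
  sorted[3] = 2C1$ACBB0  (last char: '0')
  sorted[4] = ACBB02C1$  (last char: '$')
  sorted[5] = B02C1$ACB  (last char: 'B')
  sorted[6] = BB02C1$AC  (last char: 'C')
  sorted[7] = C1$ACBB02  (last char: '2')
  sorted[8] = CBB02C1$A  (last char: 'A')
Last column: 1BC0$BC2A
Original string S is at sorted index 4

Answer: 1BC0$BC2A
4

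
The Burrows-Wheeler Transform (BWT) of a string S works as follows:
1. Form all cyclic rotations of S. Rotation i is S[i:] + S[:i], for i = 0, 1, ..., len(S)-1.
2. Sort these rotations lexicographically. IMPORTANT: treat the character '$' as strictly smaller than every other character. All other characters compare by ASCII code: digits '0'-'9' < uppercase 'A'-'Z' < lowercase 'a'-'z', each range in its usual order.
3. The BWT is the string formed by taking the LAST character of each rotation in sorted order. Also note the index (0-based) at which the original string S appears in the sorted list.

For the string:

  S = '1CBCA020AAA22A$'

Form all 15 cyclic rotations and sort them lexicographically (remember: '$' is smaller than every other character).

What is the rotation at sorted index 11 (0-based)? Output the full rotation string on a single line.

Answer: AAA22A$1CBCA020

Derivation:
All 15 rotations (rotation i = S[i:]+S[:i]):
  rot[0] = 1CBCA020AAA22A$
  rot[1] = CBCA020AAA22A$1
  rot[2] = BCA020AAA22A$1C
  rot[3] = CA020AAA22A$1CB
  rot[4] = A020AAA22A$1CBC
  rot[5] = 020AAA22A$1CBCA
  rot[6] = 20AAA22A$1CBCA0
  rot[7] = 0AAA22A$1CBCA02
  rot[8] = AAA22A$1CBCA020
  rot[9] = AA22A$1CBCA020A
  rot[10] = A22A$1CBCA020AA
  rot[11] = 22A$1CBCA020AAA
  rot[12] = 2A$1CBCA020AAA2
  rot[13] = A$1CBCA020AAA22
  rot[14] = $1CBCA020AAA22A
Sorted (with $ < everything):
  sorted[0] = $1CBCA020AAA22A
  sorted[1] = 020AAA22A$1CBCA
  sorted[2] = 0AAA22A$1CBCA02
  sorted[3] = 1CBCA020AAA22A$
  sorted[4] = 20AAA22A$1CBCA0
  sorted[5] = 22A$1CBCA020AAA
  sorted[6] = 2A$1CBCA020AAA2
  sorted[7] = A$1CBCA020AAA22
  sorted[8] = A020AAA22A$1CBC
  sorted[9] = A22A$1CBCA020AA
  sorted[10] = AA22A$1CBCA020A
  sorted[11] = AAA22A$1CBCA020
  sorted[12] = BCA020AAA22A$1C
  sorted[13] = CA020AAA22A$1CB
  sorted[14] = CBCA020AAA22A$1
sorted[11] = AAA22A$1CBCA020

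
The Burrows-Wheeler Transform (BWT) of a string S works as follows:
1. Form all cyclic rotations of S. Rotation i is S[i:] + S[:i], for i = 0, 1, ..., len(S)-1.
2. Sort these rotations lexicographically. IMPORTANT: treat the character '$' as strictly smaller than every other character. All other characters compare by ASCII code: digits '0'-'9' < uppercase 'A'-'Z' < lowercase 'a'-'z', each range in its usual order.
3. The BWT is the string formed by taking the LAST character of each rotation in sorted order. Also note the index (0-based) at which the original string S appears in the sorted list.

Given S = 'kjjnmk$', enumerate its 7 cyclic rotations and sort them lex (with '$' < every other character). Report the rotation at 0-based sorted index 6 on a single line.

All 7 rotations (rotation i = S[i:]+S[:i]):
  rot[0] = kjjnmk$
  rot[1] = jjnmk$k
  rot[2] = jnmk$kj
  rot[3] = nmk$kjj
  rot[4] = mk$kjjn
  rot[5] = k$kjjnm
  rot[6] = $kjjnmk
Sorted (with $ < everything):
  sorted[0] = $kjjnmk
  sorted[1] = jjnmk$k
  sorted[2] = jnmk$kj
  sorted[3] = k$kjjnm
  sorted[4] = kjjnmk$
  sorted[5] = mk$kjjn
  sorted[6] = nmk$kjj
sorted[6] = nmk$kjj

Answer: nmk$kjj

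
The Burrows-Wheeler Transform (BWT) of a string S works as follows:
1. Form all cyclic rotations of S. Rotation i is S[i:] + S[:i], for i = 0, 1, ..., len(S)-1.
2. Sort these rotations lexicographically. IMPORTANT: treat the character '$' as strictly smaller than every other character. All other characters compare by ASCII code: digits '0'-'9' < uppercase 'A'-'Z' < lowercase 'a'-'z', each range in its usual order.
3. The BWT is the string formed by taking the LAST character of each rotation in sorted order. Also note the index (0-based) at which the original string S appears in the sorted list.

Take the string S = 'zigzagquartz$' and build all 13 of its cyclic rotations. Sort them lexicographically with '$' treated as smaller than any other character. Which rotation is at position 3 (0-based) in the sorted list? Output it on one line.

Answer: gquartz$zigza

Derivation:
All 13 rotations (rotation i = S[i:]+S[:i]):
  rot[0] = zigzagquartz$
  rot[1] = igzagquartz$z
  rot[2] = gzagquartz$zi
  rot[3] = zagquartz$zig
  rot[4] = agquartz$zigz
  rot[5] = gquartz$zigza
  rot[6] = quartz$zigzag
  rot[7] = uartz$zigzagq
  rot[8] = artz$zigzagqu
  rot[9] = rtz$zigzagqua
  rot[10] = tz$zigzagquar
  rot[11] = z$zigzagquart
  rot[12] = $zigzagquartz
Sorted (with $ < everything):
  sorted[0] = $zigzagquartz
  sorted[1] = agquartz$zigz
  sorted[2] = artz$zigzagqu
  sorted[3] = gquartz$zigza
  sorted[4] = gzagquartz$zi
  sorted[5] = igzagquartz$z
  sorted[6] = quartz$zigzag
  sorted[7] = rtz$zigzagqua
  sorted[8] = tz$zigzagquar
  sorted[9] = uartz$zigzagq
  sorted[10] = z$zigzagquart
  sorted[11] = zagquartz$zig
  sorted[12] = zigzagquartz$
sorted[3] = gquartz$zigza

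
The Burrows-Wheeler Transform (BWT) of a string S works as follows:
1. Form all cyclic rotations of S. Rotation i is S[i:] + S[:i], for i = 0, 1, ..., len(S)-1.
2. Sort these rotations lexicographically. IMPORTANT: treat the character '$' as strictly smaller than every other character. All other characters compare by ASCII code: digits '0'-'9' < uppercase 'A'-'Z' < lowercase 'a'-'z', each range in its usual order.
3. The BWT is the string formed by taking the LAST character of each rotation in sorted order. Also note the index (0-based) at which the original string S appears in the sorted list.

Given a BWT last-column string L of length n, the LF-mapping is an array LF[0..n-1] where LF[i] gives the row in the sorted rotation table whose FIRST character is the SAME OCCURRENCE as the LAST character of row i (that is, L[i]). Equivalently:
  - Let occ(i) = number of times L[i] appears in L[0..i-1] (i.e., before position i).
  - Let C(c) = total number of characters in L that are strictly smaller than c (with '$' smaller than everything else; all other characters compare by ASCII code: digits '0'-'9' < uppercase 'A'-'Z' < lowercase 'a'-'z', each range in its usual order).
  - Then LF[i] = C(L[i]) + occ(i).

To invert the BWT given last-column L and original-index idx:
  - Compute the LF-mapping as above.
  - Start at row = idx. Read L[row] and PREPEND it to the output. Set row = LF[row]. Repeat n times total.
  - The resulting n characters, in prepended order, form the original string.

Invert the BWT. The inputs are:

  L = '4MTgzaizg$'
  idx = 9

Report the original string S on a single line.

Answer: zigzagTM4$

Derivation:
LF mapping: 1 2 3 5 8 4 7 9 6 0
Walk LF starting at row 9, prepending L[row]:
  step 1: row=9, L[9]='$', prepend. Next row=LF[9]=0
  step 2: row=0, L[0]='4', prepend. Next row=LF[0]=1
  step 3: row=1, L[1]='M', prepend. Next row=LF[1]=2
  step 4: row=2, L[2]='T', prepend. Next row=LF[2]=3
  step 5: row=3, L[3]='g', prepend. Next row=LF[3]=5
  step 6: row=5, L[5]='a', prepend. Next row=LF[5]=4
  step 7: row=4, L[4]='z', prepend. Next row=LF[4]=8
  step 8: row=8, L[8]='g', prepend. Next row=LF[8]=6
  step 9: row=6, L[6]='i', prepend. Next row=LF[6]=7
  step 10: row=7, L[7]='z', prepend. Next row=LF[7]=9
Reversed output: zigzagTM4$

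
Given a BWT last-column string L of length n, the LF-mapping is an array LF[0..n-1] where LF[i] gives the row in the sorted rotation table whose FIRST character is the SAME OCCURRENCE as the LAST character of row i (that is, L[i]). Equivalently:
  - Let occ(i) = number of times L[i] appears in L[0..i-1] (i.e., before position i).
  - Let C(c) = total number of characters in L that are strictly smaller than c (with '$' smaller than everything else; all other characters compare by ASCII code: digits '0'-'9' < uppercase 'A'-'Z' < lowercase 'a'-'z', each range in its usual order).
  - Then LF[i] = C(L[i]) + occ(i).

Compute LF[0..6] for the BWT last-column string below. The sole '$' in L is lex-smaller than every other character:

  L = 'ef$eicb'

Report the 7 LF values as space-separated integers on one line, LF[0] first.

Char counts: '$':1, 'b':1, 'c':1, 'e':2, 'f':1, 'i':1
C (first-col start): C('$')=0, C('b')=1, C('c')=2, C('e')=3, C('f')=5, C('i')=6
L[0]='e': occ=0, LF[0]=C('e')+0=3+0=3
L[1]='f': occ=0, LF[1]=C('f')+0=5+0=5
L[2]='$': occ=0, LF[2]=C('$')+0=0+0=0
L[3]='e': occ=1, LF[3]=C('e')+1=3+1=4
L[4]='i': occ=0, LF[4]=C('i')+0=6+0=6
L[5]='c': occ=0, LF[5]=C('c')+0=2+0=2
L[6]='b': occ=0, LF[6]=C('b')+0=1+0=1

Answer: 3 5 0 4 6 2 1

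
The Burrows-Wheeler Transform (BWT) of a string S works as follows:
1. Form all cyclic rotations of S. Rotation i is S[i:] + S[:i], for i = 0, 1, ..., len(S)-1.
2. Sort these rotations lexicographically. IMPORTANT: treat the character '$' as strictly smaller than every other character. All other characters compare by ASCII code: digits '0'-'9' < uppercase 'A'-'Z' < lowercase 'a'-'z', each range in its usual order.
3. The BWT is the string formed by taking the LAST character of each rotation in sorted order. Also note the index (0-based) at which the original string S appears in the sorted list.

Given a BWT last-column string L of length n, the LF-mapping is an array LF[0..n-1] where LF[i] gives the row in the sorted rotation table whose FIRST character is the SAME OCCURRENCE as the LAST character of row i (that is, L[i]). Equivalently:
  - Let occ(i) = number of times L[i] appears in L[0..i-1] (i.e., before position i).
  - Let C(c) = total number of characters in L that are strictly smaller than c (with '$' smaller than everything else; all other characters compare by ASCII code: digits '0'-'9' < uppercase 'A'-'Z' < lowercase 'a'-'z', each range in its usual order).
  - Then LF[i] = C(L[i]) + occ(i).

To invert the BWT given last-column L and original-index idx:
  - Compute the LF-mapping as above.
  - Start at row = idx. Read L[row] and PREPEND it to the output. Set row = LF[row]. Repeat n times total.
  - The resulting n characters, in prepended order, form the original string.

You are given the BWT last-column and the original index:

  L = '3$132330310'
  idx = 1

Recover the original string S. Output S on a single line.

Answer: 0310332133$

Derivation:
LF mapping: 6 0 3 7 5 8 9 1 10 4 2
Walk LF starting at row 1, prepending L[row]:
  step 1: row=1, L[1]='$', prepend. Next row=LF[1]=0
  step 2: row=0, L[0]='3', prepend. Next row=LF[0]=6
  step 3: row=6, L[6]='3', prepend. Next row=LF[6]=9
  step 4: row=9, L[9]='1', prepend. Next row=LF[9]=4
  step 5: row=4, L[4]='2', prepend. Next row=LF[4]=5
  step 6: row=5, L[5]='3', prepend. Next row=LF[5]=8
  step 7: row=8, L[8]='3', prepend. Next row=LF[8]=10
  step 8: row=10, L[10]='0', prepend. Next row=LF[10]=2
  step 9: row=2, L[2]='1', prepend. Next row=LF[2]=3
  step 10: row=3, L[3]='3', prepend. Next row=LF[3]=7
  step 11: row=7, L[7]='0', prepend. Next row=LF[7]=1
Reversed output: 0310332133$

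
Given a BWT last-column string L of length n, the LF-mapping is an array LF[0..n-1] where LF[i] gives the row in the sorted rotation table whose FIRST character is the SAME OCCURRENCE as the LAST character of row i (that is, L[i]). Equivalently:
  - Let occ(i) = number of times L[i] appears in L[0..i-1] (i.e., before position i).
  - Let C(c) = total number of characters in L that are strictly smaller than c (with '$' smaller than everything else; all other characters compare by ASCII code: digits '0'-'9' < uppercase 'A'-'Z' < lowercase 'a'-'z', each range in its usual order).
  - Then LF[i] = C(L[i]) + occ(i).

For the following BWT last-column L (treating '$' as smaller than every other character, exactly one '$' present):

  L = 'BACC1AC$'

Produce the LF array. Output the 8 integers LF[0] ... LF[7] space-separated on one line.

Answer: 4 2 5 6 1 3 7 0

Derivation:
Char counts: '$':1, '1':1, 'A':2, 'B':1, 'C':3
C (first-col start): C('$')=0, C('1')=1, C('A')=2, C('B')=4, C('C')=5
L[0]='B': occ=0, LF[0]=C('B')+0=4+0=4
L[1]='A': occ=0, LF[1]=C('A')+0=2+0=2
L[2]='C': occ=0, LF[2]=C('C')+0=5+0=5
L[3]='C': occ=1, LF[3]=C('C')+1=5+1=6
L[4]='1': occ=0, LF[4]=C('1')+0=1+0=1
L[5]='A': occ=1, LF[5]=C('A')+1=2+1=3
L[6]='C': occ=2, LF[6]=C('C')+2=5+2=7
L[7]='$': occ=0, LF[7]=C('$')+0=0+0=0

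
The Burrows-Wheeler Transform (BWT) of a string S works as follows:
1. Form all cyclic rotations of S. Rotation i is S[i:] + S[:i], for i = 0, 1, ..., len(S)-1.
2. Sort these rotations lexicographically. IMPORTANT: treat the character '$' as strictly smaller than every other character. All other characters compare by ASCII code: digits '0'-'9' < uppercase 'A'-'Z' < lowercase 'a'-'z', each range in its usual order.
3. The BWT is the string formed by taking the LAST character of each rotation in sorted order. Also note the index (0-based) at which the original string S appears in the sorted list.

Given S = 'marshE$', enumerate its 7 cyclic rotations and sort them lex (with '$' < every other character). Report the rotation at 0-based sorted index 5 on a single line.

All 7 rotations (rotation i = S[i:]+S[:i]):
  rot[0] = marshE$
  rot[1] = arshE$m
  rot[2] = rshE$ma
  rot[3] = shE$mar
  rot[4] = hE$mars
  rot[5] = E$marsh
  rot[6] = $marshE
Sorted (with $ < everything):
  sorted[0] = $marshE
  sorted[1] = E$marsh
  sorted[2] = arshE$m
  sorted[3] = hE$mars
  sorted[4] = marshE$
  sorted[5] = rshE$ma
  sorted[6] = shE$mar
sorted[5] = rshE$ma

Answer: rshE$ma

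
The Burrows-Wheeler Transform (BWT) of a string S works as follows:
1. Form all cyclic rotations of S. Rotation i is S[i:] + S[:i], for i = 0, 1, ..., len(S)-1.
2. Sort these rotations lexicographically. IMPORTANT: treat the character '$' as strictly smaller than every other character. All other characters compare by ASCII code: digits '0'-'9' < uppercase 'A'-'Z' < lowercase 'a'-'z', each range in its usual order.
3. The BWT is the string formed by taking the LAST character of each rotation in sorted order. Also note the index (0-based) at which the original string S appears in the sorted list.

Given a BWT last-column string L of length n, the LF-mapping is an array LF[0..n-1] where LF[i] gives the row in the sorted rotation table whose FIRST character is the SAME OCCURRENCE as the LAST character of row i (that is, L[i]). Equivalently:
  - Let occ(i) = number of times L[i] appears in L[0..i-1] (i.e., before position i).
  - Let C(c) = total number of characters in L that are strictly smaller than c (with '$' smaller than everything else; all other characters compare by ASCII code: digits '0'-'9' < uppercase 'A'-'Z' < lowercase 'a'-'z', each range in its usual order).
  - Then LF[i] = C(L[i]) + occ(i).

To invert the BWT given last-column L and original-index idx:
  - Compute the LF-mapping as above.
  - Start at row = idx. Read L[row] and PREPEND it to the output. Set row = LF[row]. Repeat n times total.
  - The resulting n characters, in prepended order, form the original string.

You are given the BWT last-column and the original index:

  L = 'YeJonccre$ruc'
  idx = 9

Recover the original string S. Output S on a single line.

LF mapping: 2 6 1 9 8 3 4 10 7 0 11 12 5
Walk LF starting at row 9, prepending L[row]:
  step 1: row=9, L[9]='$', prepend. Next row=LF[9]=0
  step 2: row=0, L[0]='Y', prepend. Next row=LF[0]=2
  step 3: row=2, L[2]='J', prepend. Next row=LF[2]=1
  step 4: row=1, L[1]='e', prepend. Next row=LF[1]=6
  step 5: row=6, L[6]='c', prepend. Next row=LF[6]=4
  step 6: row=4, L[4]='n', prepend. Next row=LF[4]=8
  step 7: row=8, L[8]='e', prepend. Next row=LF[8]=7
  step 8: row=7, L[7]='r', prepend. Next row=LF[7]=10
  step 9: row=10, L[10]='r', prepend. Next row=LF[10]=11
  step 10: row=11, L[11]='u', prepend. Next row=LF[11]=12
  step 11: row=12, L[12]='c', prepend. Next row=LF[12]=5
  step 12: row=5, L[5]='c', prepend. Next row=LF[5]=3
  step 13: row=3, L[3]='o', prepend. Next row=LF[3]=9
Reversed output: occurrenceJY$

Answer: occurrenceJY$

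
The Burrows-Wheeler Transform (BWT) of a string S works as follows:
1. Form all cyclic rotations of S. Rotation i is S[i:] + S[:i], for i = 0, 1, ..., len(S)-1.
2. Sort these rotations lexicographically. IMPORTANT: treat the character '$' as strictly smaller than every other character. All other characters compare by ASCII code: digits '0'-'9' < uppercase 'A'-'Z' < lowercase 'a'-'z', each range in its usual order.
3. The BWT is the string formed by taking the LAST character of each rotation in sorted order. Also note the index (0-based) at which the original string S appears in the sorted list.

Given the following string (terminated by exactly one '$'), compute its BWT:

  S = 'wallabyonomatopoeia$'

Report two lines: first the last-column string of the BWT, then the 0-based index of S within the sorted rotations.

All 20 rotations (rotation i = S[i:]+S[:i]):
  rot[0] = wallabyonomatopoeia$
  rot[1] = allabyonomatopoeia$w
  rot[2] = llabyonomatopoeia$wa
  rot[3] = labyonomatopoeia$wal
  rot[4] = abyonomatopoeia$wall
  rot[5] = byonomatopoeia$walla
  rot[6] = yonomatopoeia$wallab
  rot[7] = onomatopoeia$wallaby
  rot[8] = nomatopoeia$wallabyo
  rot[9] = omatopoeia$wallabyon
  rot[10] = matopoeia$wallabyono
  rot[11] = atopoeia$wallabyonom
  rot[12] = topoeia$wallabyonoma
  rot[13] = opoeia$wallabyonomat
  rot[14] = poeia$wallabyonomato
  rot[15] = oeia$wallabyonomatop
  rot[16] = eia$wallabyonomatopo
  rot[17] = ia$wallabyonomatopoe
  rot[18] = a$wallabyonomatopoei
  rot[19] = $wallabyonomatopoeia
Sorted (with $ < everything):
  sorted[0] = $wallabyonomatopoeia  (last char: 'a')
  sorted[1] = a$wallabyonomatopoei  (last char: 'i')
  sorted[2] = abyonomatopoeia$wall  (last char: 'l')
  sorted[3] = allabyonomatopoeia$w  (last char: 'w')
  sorted[4] = atopoeia$wallabyonom  (last char: 'm')
  sorted[5] = byonomatopoeia$walla  (last char: 'a')
  sorted[6] = eia$wallabyonomatopo  (last char: 'o')
  sorted[7] = ia$wallabyonomatopoe  (last char: 'e')
  sorted[8] = labyonomatopoeia$wal  (last char: 'l')
  sorted[9] = llabyonomatopoeia$wa  (last char: 'a')
  sorted[10] = matopoeia$wallabyono  (last char: 'o')
  sorted[11] = nomatopoeia$wallabyo  (last char: 'o')
  sorted[12] = oeia$wallabyonomatop  (last char: 'p')
  sorted[13] = omatopoeia$wallabyon  (last char: 'n')
  sorted[14] = onomatopoeia$wallaby  (last char: 'y')
  sorted[15] = opoeia$wallabyonomat  (last char: 't')
  sorted[16] = poeia$wallabyonomato  (last char: 'o')
  sorted[17] = topoeia$wallabyonoma  (last char: 'a')
  sorted[18] = wallabyonomatopoeia$  (last char: '$')
  sorted[19] = yonomatopoeia$wallab  (last char: 'b')
Last column: ailwmaoelaoopnytoa$b
Original string S is at sorted index 18

Answer: ailwmaoelaoopnytoa$b
18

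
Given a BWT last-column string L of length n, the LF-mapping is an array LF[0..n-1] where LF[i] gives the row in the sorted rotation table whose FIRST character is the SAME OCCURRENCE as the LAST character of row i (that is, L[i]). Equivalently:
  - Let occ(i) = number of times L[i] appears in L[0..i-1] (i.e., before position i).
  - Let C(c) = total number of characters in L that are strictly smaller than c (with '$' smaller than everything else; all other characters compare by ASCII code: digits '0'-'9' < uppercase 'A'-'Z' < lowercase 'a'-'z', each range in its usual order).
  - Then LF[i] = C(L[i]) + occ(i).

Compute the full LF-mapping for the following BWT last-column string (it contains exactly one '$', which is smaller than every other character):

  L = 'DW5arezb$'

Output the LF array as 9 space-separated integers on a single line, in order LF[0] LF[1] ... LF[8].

Char counts: '$':1, '5':1, 'D':1, 'W':1, 'a':1, 'b':1, 'e':1, 'r':1, 'z':1
C (first-col start): C('$')=0, C('5')=1, C('D')=2, C('W')=3, C('a')=4, C('b')=5, C('e')=6, C('r')=7, C('z')=8
L[0]='D': occ=0, LF[0]=C('D')+0=2+0=2
L[1]='W': occ=0, LF[1]=C('W')+0=3+0=3
L[2]='5': occ=0, LF[2]=C('5')+0=1+0=1
L[3]='a': occ=0, LF[3]=C('a')+0=4+0=4
L[4]='r': occ=0, LF[4]=C('r')+0=7+0=7
L[5]='e': occ=0, LF[5]=C('e')+0=6+0=6
L[6]='z': occ=0, LF[6]=C('z')+0=8+0=8
L[7]='b': occ=0, LF[7]=C('b')+0=5+0=5
L[8]='$': occ=0, LF[8]=C('$')+0=0+0=0

Answer: 2 3 1 4 7 6 8 5 0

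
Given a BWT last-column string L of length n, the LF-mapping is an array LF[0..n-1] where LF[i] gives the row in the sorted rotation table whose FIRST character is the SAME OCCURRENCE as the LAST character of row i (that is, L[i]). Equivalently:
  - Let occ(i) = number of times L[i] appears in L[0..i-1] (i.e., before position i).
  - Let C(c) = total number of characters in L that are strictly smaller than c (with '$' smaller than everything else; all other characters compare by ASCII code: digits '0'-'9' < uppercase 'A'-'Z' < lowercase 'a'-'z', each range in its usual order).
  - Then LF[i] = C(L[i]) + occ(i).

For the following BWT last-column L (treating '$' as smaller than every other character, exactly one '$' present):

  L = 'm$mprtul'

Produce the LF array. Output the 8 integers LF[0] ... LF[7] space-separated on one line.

Answer: 2 0 3 4 5 6 7 1

Derivation:
Char counts: '$':1, 'l':1, 'm':2, 'p':1, 'r':1, 't':1, 'u':1
C (first-col start): C('$')=0, C('l')=1, C('m')=2, C('p')=4, C('r')=5, C('t')=6, C('u')=7
L[0]='m': occ=0, LF[0]=C('m')+0=2+0=2
L[1]='$': occ=0, LF[1]=C('$')+0=0+0=0
L[2]='m': occ=1, LF[2]=C('m')+1=2+1=3
L[3]='p': occ=0, LF[3]=C('p')+0=4+0=4
L[4]='r': occ=0, LF[4]=C('r')+0=5+0=5
L[5]='t': occ=0, LF[5]=C('t')+0=6+0=6
L[6]='u': occ=0, LF[6]=C('u')+0=7+0=7
L[7]='l': occ=0, LF[7]=C('l')+0=1+0=1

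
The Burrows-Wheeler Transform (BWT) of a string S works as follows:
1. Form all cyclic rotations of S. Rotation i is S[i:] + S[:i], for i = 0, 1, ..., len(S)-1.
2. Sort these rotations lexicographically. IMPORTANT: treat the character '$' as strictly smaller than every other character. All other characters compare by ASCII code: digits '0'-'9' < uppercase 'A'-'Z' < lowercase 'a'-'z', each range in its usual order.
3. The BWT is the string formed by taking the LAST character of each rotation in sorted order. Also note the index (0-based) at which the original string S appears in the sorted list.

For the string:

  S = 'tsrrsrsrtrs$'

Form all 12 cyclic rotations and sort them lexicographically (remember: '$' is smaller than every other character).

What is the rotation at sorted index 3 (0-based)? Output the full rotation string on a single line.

Answer: rsrsrtrs$tsr

Derivation:
All 12 rotations (rotation i = S[i:]+S[:i]):
  rot[0] = tsrrsrsrtrs$
  rot[1] = srrsrsrtrs$t
  rot[2] = rrsrsrtrs$ts
  rot[3] = rsrsrtrs$tsr
  rot[4] = srsrtrs$tsrr
  rot[5] = rsrtrs$tsrrs
  rot[6] = srtrs$tsrrsr
  rot[7] = rtrs$tsrrsrs
  rot[8] = trs$tsrrsrsr
  rot[9] = rs$tsrrsrsrt
  rot[10] = s$tsrrsrsrtr
  rot[11] = $tsrrsrsrtrs
Sorted (with $ < everything):
  sorted[0] = $tsrrsrsrtrs
  sorted[1] = rrsrsrtrs$ts
  sorted[2] = rs$tsrrsrsrt
  sorted[3] = rsrsrtrs$tsr
  sorted[4] = rsrtrs$tsrrs
  sorted[5] = rtrs$tsrrsrs
  sorted[6] = s$tsrrsrsrtr
  sorted[7] = srrsrsrtrs$t
  sorted[8] = srsrtrs$tsrr
  sorted[9] = srtrs$tsrrsr
  sorted[10] = trs$tsrrsrsr
  sorted[11] = tsrrsrsrtrs$
sorted[3] = rsrsrtrs$tsr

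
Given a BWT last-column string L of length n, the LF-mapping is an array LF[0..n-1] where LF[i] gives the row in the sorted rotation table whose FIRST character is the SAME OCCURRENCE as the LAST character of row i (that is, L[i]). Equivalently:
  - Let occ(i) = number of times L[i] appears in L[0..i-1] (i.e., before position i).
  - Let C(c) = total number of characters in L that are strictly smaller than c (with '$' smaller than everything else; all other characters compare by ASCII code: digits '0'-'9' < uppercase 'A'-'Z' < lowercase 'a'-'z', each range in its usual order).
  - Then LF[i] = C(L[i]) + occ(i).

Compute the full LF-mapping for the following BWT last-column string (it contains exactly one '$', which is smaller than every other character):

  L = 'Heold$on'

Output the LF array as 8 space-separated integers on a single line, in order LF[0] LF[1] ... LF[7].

Answer: 1 3 6 4 2 0 7 5

Derivation:
Char counts: '$':1, 'H':1, 'd':1, 'e':1, 'l':1, 'n':1, 'o':2
C (first-col start): C('$')=0, C('H')=1, C('d')=2, C('e')=3, C('l')=4, C('n')=5, C('o')=6
L[0]='H': occ=0, LF[0]=C('H')+0=1+0=1
L[1]='e': occ=0, LF[1]=C('e')+0=3+0=3
L[2]='o': occ=0, LF[2]=C('o')+0=6+0=6
L[3]='l': occ=0, LF[3]=C('l')+0=4+0=4
L[4]='d': occ=0, LF[4]=C('d')+0=2+0=2
L[5]='$': occ=0, LF[5]=C('$')+0=0+0=0
L[6]='o': occ=1, LF[6]=C('o')+1=6+1=7
L[7]='n': occ=0, LF[7]=C('n')+0=5+0=5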